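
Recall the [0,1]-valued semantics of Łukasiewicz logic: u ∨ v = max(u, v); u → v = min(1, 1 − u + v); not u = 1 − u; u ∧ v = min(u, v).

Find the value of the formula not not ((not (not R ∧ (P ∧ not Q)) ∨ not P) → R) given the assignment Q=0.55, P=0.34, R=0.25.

0.59

not R: Łukasiewicz ¬ gives 1 − 0.25 = 0.75
not Q: Łukasiewicz ¬ gives 1 − 0.55 = 0.45
(P ∧ not Q) = min(0.34, 0.45) = 0.34
(not R ∧ (P ∧ not Q)) = min(0.75, 0.34) = 0.34
not (not R ∧ (P ∧ not Q)): Łukasiewicz ¬ gives 1 − 0.34 = 0.66
not P: Łukasiewicz ¬ gives 1 − 0.34 = 0.66
(not (not R ∧ (P ∧ not Q)) ∨ not P) = max(0.66, 0.66) = 0.66
((not (not R ∧ (P ∧ not Q)) ∨ not P) → R): min(1, 1 − 0.66 + 0.25) = 0.59
not ((not (not R ∧ (P ∧ not Q)) ∨ not P) → R): Łukasiewicz ¬ gives 1 − 0.59 = 0.41
not not ((not (not R ∧ (P ∧ not Q)) ∨ not P) → R): Łukasiewicz ¬ gives 1 − 0.41 = 0.59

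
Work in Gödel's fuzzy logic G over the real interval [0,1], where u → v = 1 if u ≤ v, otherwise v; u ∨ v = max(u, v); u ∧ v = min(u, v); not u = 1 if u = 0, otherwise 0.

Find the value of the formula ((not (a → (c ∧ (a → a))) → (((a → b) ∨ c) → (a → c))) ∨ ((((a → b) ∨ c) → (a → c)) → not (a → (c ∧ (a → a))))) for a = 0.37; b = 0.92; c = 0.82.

1.00

(a → a): 0.37 ≤ 0.37, so result = 1
(c ∧ (a → a)) = min(0.82, 1) = 0.82
(a → (c ∧ (a → a))): 0.37 ≤ 0.82, so result = 1
not (a → (c ∧ (a → a))): Gödel ¬ of 1 = 0 (operand ≠ 0)
(a → b): 0.37 ≤ 0.92, so result = 1
((a → b) ∨ c) = max(1, 0.82) = 1
(a → c): 0.37 ≤ 0.82, so result = 1
(((a → b) ∨ c) → (a → c)): 1 ≤ 1, so result = 1
(not (a → (c ∧ (a → a))) → (((a → b) ∨ c) → (a → c))): 0 ≤ 1, so result = 1
(a → b): 0.37 ≤ 0.92, so result = 1
((a → b) ∨ c) = max(1, 0.82) = 1
(a → c): 0.37 ≤ 0.82, so result = 1
(((a → b) ∨ c) → (a → c)): 1 ≤ 1, so result = 1
(a → a): 0.37 ≤ 0.37, so result = 1
(c ∧ (a → a)) = min(0.82, 1) = 0.82
(a → (c ∧ (a → a))): 0.37 ≤ 0.82, so result = 1
not (a → (c ∧ (a → a))): Gödel ¬ of 1 = 0 (operand ≠ 0)
((((a → b) ∨ c) → (a → c)) → not (a → (c ∧ (a → a)))): 1 > 0, so result = 0
((not (a → (c ∧ (a → a))) → (((a → b) ∨ c) → (a → c))) ∨ ((((a → b) ∨ c) → (a → c)) → not (a → (c ∧ (a → a))))) = max(1, 0) = 1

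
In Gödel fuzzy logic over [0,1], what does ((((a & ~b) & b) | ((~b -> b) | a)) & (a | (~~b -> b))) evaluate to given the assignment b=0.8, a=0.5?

~b: Gödel ¬ of 0.8 = 0 (operand ≠ 0)
(a & ~b) = min(0.5, 0) = 0
((a & ~b) & b) = min(0, 0.8) = 0
~b: Gödel ¬ of 0.8 = 0 (operand ≠ 0)
(~b -> b): 0 ≤ 0.8, so result = 1
((~b -> b) | a) = max(1, 0.5) = 1
(((a & ~b) & b) | ((~b -> b) | a)) = max(0, 1) = 1
~b: Gödel ¬ of 0.8 = 0 (operand ≠ 0)
~~b: Gödel ¬ of 0 = 1 (operand is 0)
(~~b -> b): 1 > 0.8, so result = 0.8
(a | (~~b -> b)) = max(0.5, 0.8) = 0.8
((((a & ~b) & b) | ((~b -> b) | a)) & (a | (~~b -> b))) = min(1, 0.8) = 0.8

0.80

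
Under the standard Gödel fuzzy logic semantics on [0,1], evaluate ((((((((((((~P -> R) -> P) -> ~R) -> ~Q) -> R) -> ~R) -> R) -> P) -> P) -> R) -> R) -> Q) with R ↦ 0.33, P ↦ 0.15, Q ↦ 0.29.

~P: Gödel ¬ of 0.15 = 0 (operand ≠ 0)
(~P -> R): 0 ≤ 0.33, so result = 1
((~P -> R) -> P): 1 > 0.15, so result = 0.15
~R: Gödel ¬ of 0.33 = 0 (operand ≠ 0)
(((~P -> R) -> P) -> ~R): 0.15 > 0, so result = 0
~Q: Gödel ¬ of 0.29 = 0 (operand ≠ 0)
((((~P -> R) -> P) -> ~R) -> ~Q): 0 ≤ 0, so result = 1
(((((~P -> R) -> P) -> ~R) -> ~Q) -> R): 1 > 0.33, so result = 0.33
~R: Gödel ¬ of 0.33 = 0 (operand ≠ 0)
((((((~P -> R) -> P) -> ~R) -> ~Q) -> R) -> ~R): 0.33 > 0, so result = 0
(((((((~P -> R) -> P) -> ~R) -> ~Q) -> R) -> ~R) -> R): 0 ≤ 0.33, so result = 1
((((((((~P -> R) -> P) -> ~R) -> ~Q) -> R) -> ~R) -> R) -> P): 1 > 0.15, so result = 0.15
(((((((((~P -> R) -> P) -> ~R) -> ~Q) -> R) -> ~R) -> R) -> P) -> P): 0.15 ≤ 0.15, so result = 1
((((((((((~P -> R) -> P) -> ~R) -> ~Q) -> R) -> ~R) -> R) -> P) -> P) -> R): 1 > 0.33, so result = 0.33
(((((((((((~P -> R) -> P) -> ~R) -> ~Q) -> R) -> ~R) -> R) -> P) -> P) -> R) -> R): 0.33 ≤ 0.33, so result = 1
((((((((((((~P -> R) -> P) -> ~R) -> ~Q) -> R) -> ~R) -> R) -> P) -> P) -> R) -> R) -> Q): 1 > 0.29, so result = 0.29

0.29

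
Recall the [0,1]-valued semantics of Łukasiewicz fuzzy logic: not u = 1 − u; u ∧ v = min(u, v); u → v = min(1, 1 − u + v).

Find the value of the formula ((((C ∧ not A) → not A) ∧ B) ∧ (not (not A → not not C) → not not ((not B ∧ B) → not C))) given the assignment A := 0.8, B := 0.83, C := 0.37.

not A: Łukasiewicz ¬ gives 1 − 0.8 = 0.2
(C ∧ not A) = min(0.37, 0.2) = 0.2
not A: Łukasiewicz ¬ gives 1 − 0.8 = 0.2
((C ∧ not A) → not A): min(1, 1 − 0.2 + 0.2) = 1
(((C ∧ not A) → not A) ∧ B) = min(1, 0.83) = 0.83
not A: Łukasiewicz ¬ gives 1 − 0.8 = 0.2
not C: Łukasiewicz ¬ gives 1 − 0.37 = 0.63
not not C: Łukasiewicz ¬ gives 1 − 0.63 = 0.37
(not A → not not C): min(1, 1 − 0.2 + 0.37) = 1
not (not A → not not C): Łukasiewicz ¬ gives 1 − 1 = 0
not B: Łukasiewicz ¬ gives 1 − 0.83 = 0.17
(not B ∧ B) = min(0.17, 0.83) = 0.17
not C: Łukasiewicz ¬ gives 1 − 0.37 = 0.63
((not B ∧ B) → not C): min(1, 1 − 0.17 + 0.63) = 1
not ((not B ∧ B) → not C): Łukasiewicz ¬ gives 1 − 1 = 0
not not ((not B ∧ B) → not C): Łukasiewicz ¬ gives 1 − 0 = 1
(not (not A → not not C) → not not ((not B ∧ B) → not C)): min(1, 1 − 0 + 1) = 1
((((C ∧ not A) → not A) ∧ B) ∧ (not (not A → not not C) → not not ((not B ∧ B) → not C))) = min(0.83, 1) = 0.83

0.83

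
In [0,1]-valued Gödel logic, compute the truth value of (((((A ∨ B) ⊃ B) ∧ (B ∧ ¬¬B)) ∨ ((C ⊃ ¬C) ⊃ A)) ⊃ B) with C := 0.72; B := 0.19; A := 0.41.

(A ∨ B) = max(0.41, 0.19) = 0.41
((A ∨ B) ⊃ B): 0.41 > 0.19, so result = 0.19
¬B: Gödel ¬ of 0.19 = 0 (operand ≠ 0)
¬¬B: Gödel ¬ of 0 = 1 (operand is 0)
(B ∧ ¬¬B) = min(0.19, 1) = 0.19
(((A ∨ B) ⊃ B) ∧ (B ∧ ¬¬B)) = min(0.19, 0.19) = 0.19
¬C: Gödel ¬ of 0.72 = 0 (operand ≠ 0)
(C ⊃ ¬C): 0.72 > 0, so result = 0
((C ⊃ ¬C) ⊃ A): 0 ≤ 0.41, so result = 1
((((A ∨ B) ⊃ B) ∧ (B ∧ ¬¬B)) ∨ ((C ⊃ ¬C) ⊃ A)) = max(0.19, 1) = 1
(((((A ∨ B) ⊃ B) ∧ (B ∧ ¬¬B)) ∨ ((C ⊃ ¬C) ⊃ A)) ⊃ B): 1 > 0.19, so result = 0.19

0.19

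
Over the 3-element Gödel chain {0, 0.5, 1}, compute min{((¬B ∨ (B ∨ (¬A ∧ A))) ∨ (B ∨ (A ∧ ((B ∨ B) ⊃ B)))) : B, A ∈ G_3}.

The minimum is attained at B = 0.5, A = 0:
  ¬B: Gödel ¬ of 0.5 = 0 (operand ≠ 0)
  ¬A: Gödel ¬ of 0 = 1 (operand is 0)
  (¬A ∧ A) = min(1, 0) = 0
  (B ∨ (¬A ∧ A)) = max(0.5, 0) = 0.5
  (¬B ∨ (B ∨ (¬A ∧ A))) = max(0, 0.5) = 0.5
  (B ∨ B) = max(0.5, 0.5) = 0.5
  ((B ∨ B) ⊃ B): 0.5 ≤ 0.5, so result = 1
  (A ∧ ((B ∨ B) ⊃ B)) = min(0, 1) = 0
  (B ∨ (A ∧ ((B ∨ B) ⊃ B))) = max(0.5, 0) = 0.5
  ((¬B ∨ (B ∨ (¬A ∧ A))) ∨ (B ∨ (A ∧ ((B ∨ B) ⊃ B)))) = max(0.5, 0.5) = 0.5
Checking all 9 assignments confirms none give a value below 0.50.

0.50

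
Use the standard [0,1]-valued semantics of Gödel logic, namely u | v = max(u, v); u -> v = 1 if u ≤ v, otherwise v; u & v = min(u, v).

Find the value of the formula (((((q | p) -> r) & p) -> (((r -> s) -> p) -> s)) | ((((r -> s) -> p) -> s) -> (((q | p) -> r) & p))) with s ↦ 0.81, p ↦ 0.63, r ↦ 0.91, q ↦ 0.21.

(q | p) = max(0.21, 0.63) = 0.63
((q | p) -> r): 0.63 ≤ 0.91, so result = 1
(((q | p) -> r) & p) = min(1, 0.63) = 0.63
(r -> s): 0.91 > 0.81, so result = 0.81
((r -> s) -> p): 0.81 > 0.63, so result = 0.63
(((r -> s) -> p) -> s): 0.63 ≤ 0.81, so result = 1
((((q | p) -> r) & p) -> (((r -> s) -> p) -> s)): 0.63 ≤ 1, so result = 1
(r -> s): 0.91 > 0.81, so result = 0.81
((r -> s) -> p): 0.81 > 0.63, so result = 0.63
(((r -> s) -> p) -> s): 0.63 ≤ 0.81, so result = 1
(q | p) = max(0.21, 0.63) = 0.63
((q | p) -> r): 0.63 ≤ 0.91, so result = 1
(((q | p) -> r) & p) = min(1, 0.63) = 0.63
((((r -> s) -> p) -> s) -> (((q | p) -> r) & p)): 1 > 0.63, so result = 0.63
(((((q | p) -> r) & p) -> (((r -> s) -> p) -> s)) | ((((r -> s) -> p) -> s) -> (((q | p) -> r) & p))) = max(1, 0.63) = 1

1.00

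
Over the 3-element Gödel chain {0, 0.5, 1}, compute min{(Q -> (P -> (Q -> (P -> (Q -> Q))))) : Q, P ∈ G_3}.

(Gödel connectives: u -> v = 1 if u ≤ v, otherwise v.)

1.00

Every assignment gives 1. For instance at Q = 0, P = 0:
  (Q -> Q): 0 ≤ 0, so result = 1
  (P -> (Q -> Q)): 0 ≤ 1, so result = 1
  (Q -> (P -> (Q -> Q))): 0 ≤ 1, so result = 1
  (P -> (Q -> (P -> (Q -> Q)))): 0 ≤ 1, so result = 1
  (Q -> (P -> (Q -> (P -> (Q -> Q))))): 0 ≤ 1, so result = 1
All 9 assignments give value 1 — the formula is a G_3-tautology.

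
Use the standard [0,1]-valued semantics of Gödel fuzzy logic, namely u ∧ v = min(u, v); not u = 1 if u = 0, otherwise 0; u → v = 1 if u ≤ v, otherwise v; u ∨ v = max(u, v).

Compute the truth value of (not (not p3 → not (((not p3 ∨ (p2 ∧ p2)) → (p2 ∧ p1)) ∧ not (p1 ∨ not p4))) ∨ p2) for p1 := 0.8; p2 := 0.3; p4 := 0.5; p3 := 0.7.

0.30

not p3: Gödel ¬ of 0.7 = 0 (operand ≠ 0)
not p3: Gödel ¬ of 0.7 = 0 (operand ≠ 0)
(p2 ∧ p2) = min(0.3, 0.3) = 0.3
(not p3 ∨ (p2 ∧ p2)) = max(0, 0.3) = 0.3
(p2 ∧ p1) = min(0.3, 0.8) = 0.3
((not p3 ∨ (p2 ∧ p2)) → (p2 ∧ p1)): 0.3 ≤ 0.3, so result = 1
not p4: Gödel ¬ of 0.5 = 0 (operand ≠ 0)
(p1 ∨ not p4) = max(0.8, 0) = 0.8
not (p1 ∨ not p4): Gödel ¬ of 0.8 = 0 (operand ≠ 0)
(((not p3 ∨ (p2 ∧ p2)) → (p2 ∧ p1)) ∧ not (p1 ∨ not p4)) = min(1, 0) = 0
not (((not p3 ∨ (p2 ∧ p2)) → (p2 ∧ p1)) ∧ not (p1 ∨ not p4)): Gödel ¬ of 0 = 1 (operand is 0)
(not p3 → not (((not p3 ∨ (p2 ∧ p2)) → (p2 ∧ p1)) ∧ not (p1 ∨ not p4))): 0 ≤ 1, so result = 1
not (not p3 → not (((not p3 ∨ (p2 ∧ p2)) → (p2 ∧ p1)) ∧ not (p1 ∨ not p4))): Gödel ¬ of 1 = 0 (operand ≠ 0)
(not (not p3 → not (((not p3 ∨ (p2 ∧ p2)) → (p2 ∧ p1)) ∧ not (p1 ∨ not p4))) ∨ p2) = max(0, 0.3) = 0.3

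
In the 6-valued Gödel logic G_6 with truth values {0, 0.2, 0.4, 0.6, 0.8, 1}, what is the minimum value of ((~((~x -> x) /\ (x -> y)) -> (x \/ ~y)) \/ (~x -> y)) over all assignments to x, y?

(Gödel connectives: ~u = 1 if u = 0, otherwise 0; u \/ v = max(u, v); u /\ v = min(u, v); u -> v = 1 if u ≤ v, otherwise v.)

0.20

The minimum is attained at x = 0, y = 0.2:
  ~x: Gödel ¬ of 0 = 1 (operand is 0)
  (~x -> x): 1 > 0, so result = 0
  (x -> y): 0 ≤ 0.2, so result = 1
  ((~x -> x) /\ (x -> y)) = min(0, 1) = 0
  ~((~x -> x) /\ (x -> y)): Gödel ¬ of 0 = 1 (operand is 0)
  ~y: Gödel ¬ of 0.2 = 0 (operand ≠ 0)
  (x \/ ~y) = max(0, 0) = 0
  (~((~x -> x) /\ (x -> y)) -> (x \/ ~y)): 1 > 0, so result = 0
  ~x: Gödel ¬ of 0 = 1 (operand is 0)
  (~x -> y): 1 > 0.2, so result = 0.2
  ((~((~x -> x) /\ (x -> y)) -> (x \/ ~y)) \/ (~x -> y)) = max(0, 0.2) = 0.2
Checking all 36 assignments confirms none give a value below 0.20.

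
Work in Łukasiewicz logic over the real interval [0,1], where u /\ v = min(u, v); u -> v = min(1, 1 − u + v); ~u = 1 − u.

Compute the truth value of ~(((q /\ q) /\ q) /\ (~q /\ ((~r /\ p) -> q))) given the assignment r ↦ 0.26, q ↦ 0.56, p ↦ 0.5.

(q /\ q) = min(0.56, 0.56) = 0.56
((q /\ q) /\ q) = min(0.56, 0.56) = 0.56
~q: Łukasiewicz ¬ gives 1 − 0.56 = 0.44
~r: Łukasiewicz ¬ gives 1 − 0.26 = 0.74
(~r /\ p) = min(0.74, 0.5) = 0.5
((~r /\ p) -> q): min(1, 1 − 0.5 + 0.56) = 1
(~q /\ ((~r /\ p) -> q)) = min(0.44, 1) = 0.44
(((q /\ q) /\ q) /\ (~q /\ ((~r /\ p) -> q))) = min(0.56, 0.44) = 0.44
~(((q /\ q) /\ q) /\ (~q /\ ((~r /\ p) -> q))): Łukasiewicz ¬ gives 1 − 0.44 = 0.56

0.56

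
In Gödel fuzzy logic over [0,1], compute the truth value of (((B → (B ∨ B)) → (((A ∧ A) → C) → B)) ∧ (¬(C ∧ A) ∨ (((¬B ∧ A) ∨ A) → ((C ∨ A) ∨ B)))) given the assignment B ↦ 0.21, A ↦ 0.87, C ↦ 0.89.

(B ∨ B) = max(0.21, 0.21) = 0.21
(B → (B ∨ B)): 0.21 ≤ 0.21, so result = 1
(A ∧ A) = min(0.87, 0.87) = 0.87
((A ∧ A) → C): 0.87 ≤ 0.89, so result = 1
(((A ∧ A) → C) → B): 1 > 0.21, so result = 0.21
((B → (B ∨ B)) → (((A ∧ A) → C) → B)): 1 > 0.21, so result = 0.21
(C ∧ A) = min(0.89, 0.87) = 0.87
¬(C ∧ A): Gödel ¬ of 0.87 = 0 (operand ≠ 0)
¬B: Gödel ¬ of 0.21 = 0 (operand ≠ 0)
(¬B ∧ A) = min(0, 0.87) = 0
((¬B ∧ A) ∨ A) = max(0, 0.87) = 0.87
(C ∨ A) = max(0.89, 0.87) = 0.89
((C ∨ A) ∨ B) = max(0.89, 0.21) = 0.89
(((¬B ∧ A) ∨ A) → ((C ∨ A) ∨ B)): 0.87 ≤ 0.89, so result = 1
(¬(C ∧ A) ∨ (((¬B ∧ A) ∨ A) → ((C ∨ A) ∨ B))) = max(0, 1) = 1
(((B → (B ∨ B)) → (((A ∧ A) → C) → B)) ∧ (¬(C ∧ A) ∨ (((¬B ∧ A) ∨ A) → ((C ∨ A) ∨ B)))) = min(0.21, 1) = 0.21

0.21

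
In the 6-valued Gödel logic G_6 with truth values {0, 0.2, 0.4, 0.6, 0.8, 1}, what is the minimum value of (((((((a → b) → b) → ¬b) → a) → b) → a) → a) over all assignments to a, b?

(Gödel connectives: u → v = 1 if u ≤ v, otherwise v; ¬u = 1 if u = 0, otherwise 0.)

0.20

The minimum is attained at a = 0.2, b = 0:
  (a → b): 0.2 > 0, so result = 0
  ((a → b) → b): 0 ≤ 0, so result = 1
  ¬b: Gödel ¬ of 0 = 1 (operand is 0)
  (((a → b) → b) → ¬b): 1 ≤ 1, so result = 1
  ((((a → b) → b) → ¬b) → a): 1 > 0.2, so result = 0.2
  (((((a → b) → b) → ¬b) → a) → b): 0.2 > 0, so result = 0
  ((((((a → b) → b) → ¬b) → a) → b) → a): 0 ≤ 0.2, so result = 1
  (((((((a → b) → b) → ¬b) → a) → b) → a) → a): 1 > 0.2, so result = 0.2
Checking all 36 assignments confirms none give a value below 0.20.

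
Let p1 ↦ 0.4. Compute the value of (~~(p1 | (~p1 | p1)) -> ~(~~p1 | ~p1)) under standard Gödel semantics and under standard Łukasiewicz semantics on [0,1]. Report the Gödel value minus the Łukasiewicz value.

Gödel evaluation:
  ~p1: Gödel ¬ of 0.4 = 0 (operand ≠ 0)
  (~p1 | p1) = max(0, 0.4) = 0.4
  (p1 | (~p1 | p1)) = max(0.4, 0.4) = 0.4
  ~(p1 | (~p1 | p1)): Gödel ¬ of 0.4 = 0 (operand ≠ 0)
  ~~(p1 | (~p1 | p1)): Gödel ¬ of 0 = 1 (operand is 0)
  ~p1: Gödel ¬ of 0.4 = 0 (operand ≠ 0)
  ~~p1: Gödel ¬ of 0 = 1 (operand is 0)
  ~p1: Gödel ¬ of 0.4 = 0 (operand ≠ 0)
  (~~p1 | ~p1) = max(1, 0) = 1
  ~(~~p1 | ~p1): Gödel ¬ of 1 = 0 (operand ≠ 0)
  (~~(p1 | (~p1 | p1)) -> ~(~~p1 | ~p1)): 1 > 0, so result = 0
  Gödel value = 0
Łukasiewicz evaluation:
  ~p1: Łukasiewicz ¬ gives 1 − 0.4 = 0.6
  (~p1 | p1) = max(0.6, 0.4) = 0.6
  (p1 | (~p1 | p1)) = max(0.4, 0.6) = 0.6
  ~(p1 | (~p1 | p1)): Łukasiewicz ¬ gives 1 − 0.6 = 0.4
  ~~(p1 | (~p1 | p1)): Łukasiewicz ¬ gives 1 − 0.4 = 0.6
  ~p1: Łukasiewicz ¬ gives 1 − 0.4 = 0.6
  ~~p1: Łukasiewicz ¬ gives 1 − 0.6 = 0.4
  ~p1: Łukasiewicz ¬ gives 1 − 0.4 = 0.6
  (~~p1 | ~p1) = max(0.4, 0.6) = 0.6
  ~(~~p1 | ~p1): Łukasiewicz ¬ gives 1 − 0.6 = 0.4
  (~~(p1 | (~p1 | p1)) -> ~(~~p1 | ~p1)): min(1, 1 − 0.6 + 0.4) = 0.8
  Łukasiewicz value = 0.8
Difference: 0 − 0.8 = -0.80

-0.80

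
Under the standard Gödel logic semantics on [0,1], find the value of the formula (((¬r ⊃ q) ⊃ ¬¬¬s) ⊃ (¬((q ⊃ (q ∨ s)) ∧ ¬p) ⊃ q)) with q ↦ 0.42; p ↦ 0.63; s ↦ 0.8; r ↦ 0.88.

1.00

¬r: Gödel ¬ of 0.88 = 0 (operand ≠ 0)
(¬r ⊃ q): 0 ≤ 0.42, so result = 1
¬s: Gödel ¬ of 0.8 = 0 (operand ≠ 0)
¬¬s: Gödel ¬ of 0 = 1 (operand is 0)
¬¬¬s: Gödel ¬ of 1 = 0 (operand ≠ 0)
((¬r ⊃ q) ⊃ ¬¬¬s): 1 > 0, so result = 0
(q ∨ s) = max(0.42, 0.8) = 0.8
(q ⊃ (q ∨ s)): 0.42 ≤ 0.8, so result = 1
¬p: Gödel ¬ of 0.63 = 0 (operand ≠ 0)
((q ⊃ (q ∨ s)) ∧ ¬p) = min(1, 0) = 0
¬((q ⊃ (q ∨ s)) ∧ ¬p): Gödel ¬ of 0 = 1 (operand is 0)
(¬((q ⊃ (q ∨ s)) ∧ ¬p) ⊃ q): 1 > 0.42, so result = 0.42
(((¬r ⊃ q) ⊃ ¬¬¬s) ⊃ (¬((q ⊃ (q ∨ s)) ∧ ¬p) ⊃ q)): 0 ≤ 0.42, so result = 1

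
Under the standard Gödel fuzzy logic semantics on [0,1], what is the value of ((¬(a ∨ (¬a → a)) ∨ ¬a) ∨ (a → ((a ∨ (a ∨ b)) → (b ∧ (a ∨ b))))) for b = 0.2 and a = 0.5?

¬a: Gödel ¬ of 0.5 = 0 (operand ≠ 0)
(¬a → a): 0 ≤ 0.5, so result = 1
(a ∨ (¬a → a)) = max(0.5, 1) = 1
¬(a ∨ (¬a → a)): Gödel ¬ of 1 = 0 (operand ≠ 0)
¬a: Gödel ¬ of 0.5 = 0 (operand ≠ 0)
(¬(a ∨ (¬a → a)) ∨ ¬a) = max(0, 0) = 0
(a ∨ b) = max(0.5, 0.2) = 0.5
(a ∨ (a ∨ b)) = max(0.5, 0.5) = 0.5
(a ∨ b) = max(0.5, 0.2) = 0.5
(b ∧ (a ∨ b)) = min(0.2, 0.5) = 0.2
((a ∨ (a ∨ b)) → (b ∧ (a ∨ b))): 0.5 > 0.2, so result = 0.2
(a → ((a ∨ (a ∨ b)) → (b ∧ (a ∨ b)))): 0.5 > 0.2, so result = 0.2
((¬(a ∨ (¬a → a)) ∨ ¬a) ∨ (a → ((a ∨ (a ∨ b)) → (b ∧ (a ∨ b))))) = max(0, 0.2) = 0.2

0.20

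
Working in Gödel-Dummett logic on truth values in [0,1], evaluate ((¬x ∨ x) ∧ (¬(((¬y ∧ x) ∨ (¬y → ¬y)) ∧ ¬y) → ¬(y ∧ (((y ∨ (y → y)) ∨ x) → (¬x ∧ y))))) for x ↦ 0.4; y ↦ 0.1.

¬x: Gödel ¬ of 0.4 = 0 (operand ≠ 0)
(¬x ∨ x) = max(0, 0.4) = 0.4
¬y: Gödel ¬ of 0.1 = 0 (operand ≠ 0)
(¬y ∧ x) = min(0, 0.4) = 0
¬y: Gödel ¬ of 0.1 = 0 (operand ≠ 0)
¬y: Gödel ¬ of 0.1 = 0 (operand ≠ 0)
(¬y → ¬y): 0 ≤ 0, so result = 1
((¬y ∧ x) ∨ (¬y → ¬y)) = max(0, 1) = 1
¬y: Gödel ¬ of 0.1 = 0 (operand ≠ 0)
(((¬y ∧ x) ∨ (¬y → ¬y)) ∧ ¬y) = min(1, 0) = 0
¬(((¬y ∧ x) ∨ (¬y → ¬y)) ∧ ¬y): Gödel ¬ of 0 = 1 (operand is 0)
(y → y): 0.1 ≤ 0.1, so result = 1
(y ∨ (y → y)) = max(0.1, 1) = 1
((y ∨ (y → y)) ∨ x) = max(1, 0.4) = 1
¬x: Gödel ¬ of 0.4 = 0 (operand ≠ 0)
(¬x ∧ y) = min(0, 0.1) = 0
(((y ∨ (y → y)) ∨ x) → (¬x ∧ y)): 1 > 0, so result = 0
(y ∧ (((y ∨ (y → y)) ∨ x) → (¬x ∧ y))) = min(0.1, 0) = 0
¬(y ∧ (((y ∨ (y → y)) ∨ x) → (¬x ∧ y))): Gödel ¬ of 0 = 1 (operand is 0)
(¬(((¬y ∧ x) ∨ (¬y → ¬y)) ∧ ¬y) → ¬(y ∧ (((y ∨ (y → y)) ∨ x) → (¬x ∧ y)))): 1 ≤ 1, so result = 1
((¬x ∨ x) ∧ (¬(((¬y ∧ x) ∨ (¬y → ¬y)) ∧ ¬y) → ¬(y ∧ (((y ∨ (y → y)) ∨ x) → (¬x ∧ y))))) = min(0.4, 1) = 0.4

0.40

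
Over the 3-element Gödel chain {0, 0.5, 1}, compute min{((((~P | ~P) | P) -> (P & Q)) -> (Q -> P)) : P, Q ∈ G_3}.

0.50

The minimum is attained at P = 0.5, Q = 1:
  ~P: Gödel ¬ of 0.5 = 0 (operand ≠ 0)
  ~P: Gödel ¬ of 0.5 = 0 (operand ≠ 0)
  (~P | ~P) = max(0, 0) = 0
  ((~P | ~P) | P) = max(0, 0.5) = 0.5
  (P & Q) = min(0.5, 1) = 0.5
  (((~P | ~P) | P) -> (P & Q)): 0.5 ≤ 0.5, so result = 1
  (Q -> P): 1 > 0.5, so result = 0.5
  ((((~P | ~P) | P) -> (P & Q)) -> (Q -> P)): 1 > 0.5, so result = 0.5
Checking all 9 assignments confirms none give a value below 0.50.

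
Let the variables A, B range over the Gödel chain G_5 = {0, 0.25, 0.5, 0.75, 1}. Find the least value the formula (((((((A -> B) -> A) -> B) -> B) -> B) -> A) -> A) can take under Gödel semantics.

0.25

The minimum is attained at A = 0.25, B = 0:
  (A -> B): 0.25 > 0, so result = 0
  ((A -> B) -> A): 0 ≤ 0.25, so result = 1
  (((A -> B) -> A) -> B): 1 > 0, so result = 0
  ((((A -> B) -> A) -> B) -> B): 0 ≤ 0, so result = 1
  (((((A -> B) -> A) -> B) -> B) -> B): 1 > 0, so result = 0
  ((((((A -> B) -> A) -> B) -> B) -> B) -> A): 0 ≤ 0.25, so result = 1
  (((((((A -> B) -> A) -> B) -> B) -> B) -> A) -> A): 1 > 0.25, so result = 0.25
Checking all 25 assignments confirms none give a value below 0.25.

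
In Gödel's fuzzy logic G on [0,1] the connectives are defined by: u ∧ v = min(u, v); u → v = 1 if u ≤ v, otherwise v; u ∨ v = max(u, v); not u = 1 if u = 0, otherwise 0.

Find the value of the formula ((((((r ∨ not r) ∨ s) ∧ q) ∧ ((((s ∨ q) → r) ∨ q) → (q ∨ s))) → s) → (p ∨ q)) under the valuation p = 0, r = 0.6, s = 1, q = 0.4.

not r: Gödel ¬ of 0.6 = 0 (operand ≠ 0)
(r ∨ not r) = max(0.6, 0) = 0.6
((r ∨ not r) ∨ s) = max(0.6, 1) = 1
(((r ∨ not r) ∨ s) ∧ q) = min(1, 0.4) = 0.4
(s ∨ q) = max(1, 0.4) = 1
((s ∨ q) → r): 1 > 0.6, so result = 0.6
(((s ∨ q) → r) ∨ q) = max(0.6, 0.4) = 0.6
(q ∨ s) = max(0.4, 1) = 1
((((s ∨ q) → r) ∨ q) → (q ∨ s)): 0.6 ≤ 1, so result = 1
((((r ∨ not r) ∨ s) ∧ q) ∧ ((((s ∨ q) → r) ∨ q) → (q ∨ s))) = min(0.4, 1) = 0.4
(((((r ∨ not r) ∨ s) ∧ q) ∧ ((((s ∨ q) → r) ∨ q) → (q ∨ s))) → s): 0.4 ≤ 1, so result = 1
(p ∨ q) = max(0, 0.4) = 0.4
((((((r ∨ not r) ∨ s) ∧ q) ∧ ((((s ∨ q) → r) ∨ q) → (q ∨ s))) → s) → (p ∨ q)): 1 > 0.4, so result = 0.4

0.40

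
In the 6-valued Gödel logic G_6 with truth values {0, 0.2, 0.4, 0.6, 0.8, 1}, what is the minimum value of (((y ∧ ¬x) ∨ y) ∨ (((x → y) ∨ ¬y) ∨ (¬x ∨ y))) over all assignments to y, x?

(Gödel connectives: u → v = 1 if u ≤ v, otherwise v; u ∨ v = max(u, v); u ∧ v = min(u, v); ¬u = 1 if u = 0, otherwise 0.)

0.20

The minimum is attained at y = 0.2, x = 0.4:
  ¬x: Gödel ¬ of 0.4 = 0 (operand ≠ 0)
  (y ∧ ¬x) = min(0.2, 0) = 0
  ((y ∧ ¬x) ∨ y) = max(0, 0.2) = 0.2
  (x → y): 0.4 > 0.2, so result = 0.2
  ¬y: Gödel ¬ of 0.2 = 0 (operand ≠ 0)
  ((x → y) ∨ ¬y) = max(0.2, 0) = 0.2
  ¬x: Gödel ¬ of 0.4 = 0 (operand ≠ 0)
  (¬x ∨ y) = max(0, 0.2) = 0.2
  (((x → y) ∨ ¬y) ∨ (¬x ∨ y)) = max(0.2, 0.2) = 0.2
  (((y ∧ ¬x) ∨ y) ∨ (((x → y) ∨ ¬y) ∨ (¬x ∨ y))) = max(0.2, 0.2) = 0.2
Checking all 36 assignments confirms none give a value below 0.20.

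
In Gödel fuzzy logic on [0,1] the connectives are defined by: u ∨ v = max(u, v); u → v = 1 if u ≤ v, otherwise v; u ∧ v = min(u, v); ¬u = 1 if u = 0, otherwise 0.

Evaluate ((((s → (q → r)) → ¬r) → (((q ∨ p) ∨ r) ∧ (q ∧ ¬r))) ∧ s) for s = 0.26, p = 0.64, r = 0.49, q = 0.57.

0.26

(q → r): 0.57 > 0.49, so result = 0.49
(s → (q → r)): 0.26 ≤ 0.49, so result = 1
¬r: Gödel ¬ of 0.49 = 0 (operand ≠ 0)
((s → (q → r)) → ¬r): 1 > 0, so result = 0
(q ∨ p) = max(0.57, 0.64) = 0.64
((q ∨ p) ∨ r) = max(0.64, 0.49) = 0.64
¬r: Gödel ¬ of 0.49 = 0 (operand ≠ 0)
(q ∧ ¬r) = min(0.57, 0) = 0
(((q ∨ p) ∨ r) ∧ (q ∧ ¬r)) = min(0.64, 0) = 0
(((s → (q → r)) → ¬r) → (((q ∨ p) ∨ r) ∧ (q ∧ ¬r))): 0 ≤ 0, so result = 1
((((s → (q → r)) → ¬r) → (((q ∨ p) ∨ r) ∧ (q ∧ ¬r))) ∧ s) = min(1, 0.26) = 0.26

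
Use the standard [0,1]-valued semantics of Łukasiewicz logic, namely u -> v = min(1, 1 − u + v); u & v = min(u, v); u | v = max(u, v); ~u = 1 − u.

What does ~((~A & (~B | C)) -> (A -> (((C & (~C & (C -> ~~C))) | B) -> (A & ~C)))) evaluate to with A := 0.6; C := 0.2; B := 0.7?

0.00

~A: Łukasiewicz ¬ gives 1 − 0.6 = 0.4
~B: Łukasiewicz ¬ gives 1 − 0.7 = 0.3
(~B | C) = max(0.3, 0.2) = 0.3
(~A & (~B | C)) = min(0.4, 0.3) = 0.3
~C: Łukasiewicz ¬ gives 1 − 0.2 = 0.8
~C: Łukasiewicz ¬ gives 1 − 0.2 = 0.8
~~C: Łukasiewicz ¬ gives 1 − 0.8 = 0.2
(C -> ~~C): min(1, 1 − 0.2 + 0.2) = 1
(~C & (C -> ~~C)) = min(0.8, 1) = 0.8
(C & (~C & (C -> ~~C))) = min(0.2, 0.8) = 0.2
((C & (~C & (C -> ~~C))) | B) = max(0.2, 0.7) = 0.7
~C: Łukasiewicz ¬ gives 1 − 0.2 = 0.8
(A & ~C) = min(0.6, 0.8) = 0.6
(((C & (~C & (C -> ~~C))) | B) -> (A & ~C)): min(1, 1 − 0.7 + 0.6) = 0.9
(A -> (((C & (~C & (C -> ~~C))) | B) -> (A & ~C))): min(1, 1 − 0.6 + 0.9) = 1
((~A & (~B | C)) -> (A -> (((C & (~C & (C -> ~~C))) | B) -> (A & ~C)))): min(1, 1 − 0.3 + 1) = 1
~((~A & (~B | C)) -> (A -> (((C & (~C & (C -> ~~C))) | B) -> (A & ~C)))): Łukasiewicz ¬ gives 1 − 1 = 0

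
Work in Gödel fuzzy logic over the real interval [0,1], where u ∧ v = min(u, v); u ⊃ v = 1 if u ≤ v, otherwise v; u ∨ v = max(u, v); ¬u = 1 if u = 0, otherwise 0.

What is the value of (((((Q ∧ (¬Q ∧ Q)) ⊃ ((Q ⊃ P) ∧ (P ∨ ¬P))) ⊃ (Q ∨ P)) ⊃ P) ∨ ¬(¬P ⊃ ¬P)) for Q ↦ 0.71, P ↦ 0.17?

¬Q: Gödel ¬ of 0.71 = 0 (operand ≠ 0)
(¬Q ∧ Q) = min(0, 0.71) = 0
(Q ∧ (¬Q ∧ Q)) = min(0.71, 0) = 0
(Q ⊃ P): 0.71 > 0.17, so result = 0.17
¬P: Gödel ¬ of 0.17 = 0 (operand ≠ 0)
(P ∨ ¬P) = max(0.17, 0) = 0.17
((Q ⊃ P) ∧ (P ∨ ¬P)) = min(0.17, 0.17) = 0.17
((Q ∧ (¬Q ∧ Q)) ⊃ ((Q ⊃ P) ∧ (P ∨ ¬P))): 0 ≤ 0.17, so result = 1
(Q ∨ P) = max(0.71, 0.17) = 0.71
(((Q ∧ (¬Q ∧ Q)) ⊃ ((Q ⊃ P) ∧ (P ∨ ¬P))) ⊃ (Q ∨ P)): 1 > 0.71, so result = 0.71
((((Q ∧ (¬Q ∧ Q)) ⊃ ((Q ⊃ P) ∧ (P ∨ ¬P))) ⊃ (Q ∨ P)) ⊃ P): 0.71 > 0.17, so result = 0.17
¬P: Gödel ¬ of 0.17 = 0 (operand ≠ 0)
¬P: Gödel ¬ of 0.17 = 0 (operand ≠ 0)
(¬P ⊃ ¬P): 0 ≤ 0, so result = 1
¬(¬P ⊃ ¬P): Gödel ¬ of 1 = 0 (operand ≠ 0)
(((((Q ∧ (¬Q ∧ Q)) ⊃ ((Q ⊃ P) ∧ (P ∨ ¬P))) ⊃ (Q ∨ P)) ⊃ P) ∨ ¬(¬P ⊃ ¬P)) = max(0.17, 0) = 0.17

0.17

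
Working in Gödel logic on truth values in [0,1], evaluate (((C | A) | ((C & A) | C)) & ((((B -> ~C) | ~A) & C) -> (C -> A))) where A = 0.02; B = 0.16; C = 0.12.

0.12

(C | A) = max(0.12, 0.02) = 0.12
(C & A) = min(0.12, 0.02) = 0.02
((C & A) | C) = max(0.02, 0.12) = 0.12
((C | A) | ((C & A) | C)) = max(0.12, 0.12) = 0.12
~C: Gödel ¬ of 0.12 = 0 (operand ≠ 0)
(B -> ~C): 0.16 > 0, so result = 0
~A: Gödel ¬ of 0.02 = 0 (operand ≠ 0)
((B -> ~C) | ~A) = max(0, 0) = 0
(((B -> ~C) | ~A) & C) = min(0, 0.12) = 0
(C -> A): 0.12 > 0.02, so result = 0.02
((((B -> ~C) | ~A) & C) -> (C -> A)): 0 ≤ 0.02, so result = 1
(((C | A) | ((C & A) | C)) & ((((B -> ~C) | ~A) & C) -> (C -> A))) = min(0.12, 1) = 0.12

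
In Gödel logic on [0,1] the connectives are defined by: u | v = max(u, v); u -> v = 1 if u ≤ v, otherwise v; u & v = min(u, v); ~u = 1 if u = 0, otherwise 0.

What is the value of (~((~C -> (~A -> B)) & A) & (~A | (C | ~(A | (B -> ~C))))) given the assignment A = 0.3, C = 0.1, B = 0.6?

0.00

~C: Gödel ¬ of 0.1 = 0 (operand ≠ 0)
~A: Gödel ¬ of 0.3 = 0 (operand ≠ 0)
(~A -> B): 0 ≤ 0.6, so result = 1
(~C -> (~A -> B)): 0 ≤ 1, so result = 1
((~C -> (~A -> B)) & A) = min(1, 0.3) = 0.3
~((~C -> (~A -> B)) & A): Gödel ¬ of 0.3 = 0 (operand ≠ 0)
~A: Gödel ¬ of 0.3 = 0 (operand ≠ 0)
~C: Gödel ¬ of 0.1 = 0 (operand ≠ 0)
(B -> ~C): 0.6 > 0, so result = 0
(A | (B -> ~C)) = max(0.3, 0) = 0.3
~(A | (B -> ~C)): Gödel ¬ of 0.3 = 0 (operand ≠ 0)
(C | ~(A | (B -> ~C))) = max(0.1, 0) = 0.1
(~A | (C | ~(A | (B -> ~C)))) = max(0, 0.1) = 0.1
(~((~C -> (~A -> B)) & A) & (~A | (C | ~(A | (B -> ~C))))) = min(0, 0.1) = 0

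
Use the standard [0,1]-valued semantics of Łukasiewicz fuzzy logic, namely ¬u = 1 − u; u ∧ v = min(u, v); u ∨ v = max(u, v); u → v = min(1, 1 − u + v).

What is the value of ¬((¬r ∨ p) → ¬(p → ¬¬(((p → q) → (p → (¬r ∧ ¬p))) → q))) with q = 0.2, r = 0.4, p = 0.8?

¬r: Łukasiewicz ¬ gives 1 − 0.4 = 0.6
(¬r ∨ p) = max(0.6, 0.8) = 0.8
(p → q): min(1, 1 − 0.8 + 0.2) = 0.4
¬r: Łukasiewicz ¬ gives 1 − 0.4 = 0.6
¬p: Łukasiewicz ¬ gives 1 − 0.8 = 0.2
(¬r ∧ ¬p) = min(0.6, 0.2) = 0.2
(p → (¬r ∧ ¬p)): min(1, 1 − 0.8 + 0.2) = 0.4
((p → q) → (p → (¬r ∧ ¬p))): min(1, 1 − 0.4 + 0.4) = 1
(((p → q) → (p → (¬r ∧ ¬p))) → q): min(1, 1 − 1 + 0.2) = 0.2
¬(((p → q) → (p → (¬r ∧ ¬p))) → q): Łukasiewicz ¬ gives 1 − 0.2 = 0.8
¬¬(((p → q) → (p → (¬r ∧ ¬p))) → q): Łukasiewicz ¬ gives 1 − 0.8 = 0.2
(p → ¬¬(((p → q) → (p → (¬r ∧ ¬p))) → q)): min(1, 1 − 0.8 + 0.2) = 0.4
¬(p → ¬¬(((p → q) → (p → (¬r ∧ ¬p))) → q)): Łukasiewicz ¬ gives 1 − 0.4 = 0.6
((¬r ∨ p) → ¬(p → ¬¬(((p → q) → (p → (¬r ∧ ¬p))) → q))): min(1, 1 − 0.8 + 0.6) = 0.8
¬((¬r ∨ p) → ¬(p → ¬¬(((p → q) → (p → (¬r ∧ ¬p))) → q))): Łukasiewicz ¬ gives 1 − 0.8 = 0.2

0.20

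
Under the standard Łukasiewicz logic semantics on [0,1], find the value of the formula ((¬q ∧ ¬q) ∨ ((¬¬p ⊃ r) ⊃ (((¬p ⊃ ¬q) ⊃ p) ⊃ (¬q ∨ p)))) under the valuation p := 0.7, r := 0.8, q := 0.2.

¬q: Łukasiewicz ¬ gives 1 − 0.2 = 0.8
¬q: Łukasiewicz ¬ gives 1 − 0.2 = 0.8
(¬q ∧ ¬q) = min(0.8, 0.8) = 0.8
¬p: Łukasiewicz ¬ gives 1 − 0.7 = 0.3
¬¬p: Łukasiewicz ¬ gives 1 − 0.3 = 0.7
(¬¬p ⊃ r): min(1, 1 − 0.7 + 0.8) = 1
¬p: Łukasiewicz ¬ gives 1 − 0.7 = 0.3
¬q: Łukasiewicz ¬ gives 1 − 0.2 = 0.8
(¬p ⊃ ¬q): min(1, 1 − 0.3 + 0.8) = 1
((¬p ⊃ ¬q) ⊃ p): min(1, 1 − 1 + 0.7) = 0.7
¬q: Łukasiewicz ¬ gives 1 − 0.2 = 0.8
(¬q ∨ p) = max(0.8, 0.7) = 0.8
(((¬p ⊃ ¬q) ⊃ p) ⊃ (¬q ∨ p)): min(1, 1 − 0.7 + 0.8) = 1
((¬¬p ⊃ r) ⊃ (((¬p ⊃ ¬q) ⊃ p) ⊃ (¬q ∨ p))): min(1, 1 − 1 + 1) = 1
((¬q ∧ ¬q) ∨ ((¬¬p ⊃ r) ⊃ (((¬p ⊃ ¬q) ⊃ p) ⊃ (¬q ∨ p)))) = max(0.8, 1) = 1

1.00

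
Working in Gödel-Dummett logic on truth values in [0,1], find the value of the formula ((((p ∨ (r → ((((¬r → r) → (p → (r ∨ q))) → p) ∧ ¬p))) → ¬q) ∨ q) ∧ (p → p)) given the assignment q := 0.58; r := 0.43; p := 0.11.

0.58

¬r: Gödel ¬ of 0.43 = 0 (operand ≠ 0)
(¬r → r): 0 ≤ 0.43, so result = 1
(r ∨ q) = max(0.43, 0.58) = 0.58
(p → (r ∨ q)): 0.11 ≤ 0.58, so result = 1
((¬r → r) → (p → (r ∨ q))): 1 ≤ 1, so result = 1
(((¬r → r) → (p → (r ∨ q))) → p): 1 > 0.11, so result = 0.11
¬p: Gödel ¬ of 0.11 = 0 (operand ≠ 0)
((((¬r → r) → (p → (r ∨ q))) → p) ∧ ¬p) = min(0.11, 0) = 0
(r → ((((¬r → r) → (p → (r ∨ q))) → p) ∧ ¬p)): 0.43 > 0, so result = 0
(p ∨ (r → ((((¬r → r) → (p → (r ∨ q))) → p) ∧ ¬p))) = max(0.11, 0) = 0.11
¬q: Gödel ¬ of 0.58 = 0 (operand ≠ 0)
((p ∨ (r → ((((¬r → r) → (p → (r ∨ q))) → p) ∧ ¬p))) → ¬q): 0.11 > 0, so result = 0
(((p ∨ (r → ((((¬r → r) → (p → (r ∨ q))) → p) ∧ ¬p))) → ¬q) ∨ q) = max(0, 0.58) = 0.58
(p → p): 0.11 ≤ 0.11, so result = 1
((((p ∨ (r → ((((¬r → r) → (p → (r ∨ q))) → p) ∧ ¬p))) → ¬q) ∨ q) ∧ (p → p)) = min(0.58, 1) = 0.58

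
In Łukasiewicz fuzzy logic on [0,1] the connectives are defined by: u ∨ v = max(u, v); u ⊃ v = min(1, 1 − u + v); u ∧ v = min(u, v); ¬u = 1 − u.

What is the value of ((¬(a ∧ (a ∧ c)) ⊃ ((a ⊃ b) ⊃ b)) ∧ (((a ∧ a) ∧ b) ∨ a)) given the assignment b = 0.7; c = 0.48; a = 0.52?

(a ∧ c) = min(0.52, 0.48) = 0.48
(a ∧ (a ∧ c)) = min(0.52, 0.48) = 0.48
¬(a ∧ (a ∧ c)): Łukasiewicz ¬ gives 1 − 0.48 = 0.52
(a ⊃ b): min(1, 1 − 0.52 + 0.7) = 1
((a ⊃ b) ⊃ b): min(1, 1 − 1 + 0.7) = 0.7
(¬(a ∧ (a ∧ c)) ⊃ ((a ⊃ b) ⊃ b)): min(1, 1 − 0.52 + 0.7) = 1
(a ∧ a) = min(0.52, 0.52) = 0.52
((a ∧ a) ∧ b) = min(0.52, 0.7) = 0.52
(((a ∧ a) ∧ b) ∨ a) = max(0.52, 0.52) = 0.52
((¬(a ∧ (a ∧ c)) ⊃ ((a ⊃ b) ⊃ b)) ∧ (((a ∧ a) ∧ b) ∨ a)) = min(1, 0.52) = 0.52

0.52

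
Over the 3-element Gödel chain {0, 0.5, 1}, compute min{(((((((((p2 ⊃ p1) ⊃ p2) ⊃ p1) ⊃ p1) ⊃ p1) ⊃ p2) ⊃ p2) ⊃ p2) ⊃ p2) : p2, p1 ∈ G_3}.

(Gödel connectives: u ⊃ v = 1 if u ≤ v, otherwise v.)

0.50

The minimum is attained at p2 = 0.5, p1 = 0:
  (p2 ⊃ p1): 0.5 > 0, so result = 0
  ((p2 ⊃ p1) ⊃ p2): 0 ≤ 0.5, so result = 1
  (((p2 ⊃ p1) ⊃ p2) ⊃ p1): 1 > 0, so result = 0
  ((((p2 ⊃ p1) ⊃ p2) ⊃ p1) ⊃ p1): 0 ≤ 0, so result = 1
  (((((p2 ⊃ p1) ⊃ p2) ⊃ p1) ⊃ p1) ⊃ p1): 1 > 0, so result = 0
  ((((((p2 ⊃ p1) ⊃ p2) ⊃ p1) ⊃ p1) ⊃ p1) ⊃ p2): 0 ≤ 0.5, so result = 1
  (((((((p2 ⊃ p1) ⊃ p2) ⊃ p1) ⊃ p1) ⊃ p1) ⊃ p2) ⊃ p2): 1 > 0.5, so result = 0.5
  ((((((((p2 ⊃ p1) ⊃ p2) ⊃ p1) ⊃ p1) ⊃ p1) ⊃ p2) ⊃ p2) ⊃ p2): 0.5 ≤ 0.5, so result = 1
  (((((((((p2 ⊃ p1) ⊃ p2) ⊃ p1) ⊃ p1) ⊃ p1) ⊃ p2) ⊃ p2) ⊃ p2) ⊃ p2): 1 > 0.5, so result = 0.5
Checking all 9 assignments confirms none give a value below 0.50.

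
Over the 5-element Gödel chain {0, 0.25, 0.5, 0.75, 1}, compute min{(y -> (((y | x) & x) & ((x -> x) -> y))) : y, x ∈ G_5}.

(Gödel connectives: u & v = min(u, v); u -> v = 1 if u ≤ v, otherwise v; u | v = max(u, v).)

The minimum is attained at y = 0.25, x = 0:
  (y | x) = max(0.25, 0) = 0.25
  ((y | x) & x) = min(0.25, 0) = 0
  (x -> x): 0 ≤ 0, so result = 1
  ((x -> x) -> y): 1 > 0.25, so result = 0.25
  (((y | x) & x) & ((x -> x) -> y)) = min(0, 0.25) = 0
  (y -> (((y | x) & x) & ((x -> x) -> y))): 0.25 > 0, so result = 0
Checking all 25 assignments confirms none give a value below 0.00.

0.00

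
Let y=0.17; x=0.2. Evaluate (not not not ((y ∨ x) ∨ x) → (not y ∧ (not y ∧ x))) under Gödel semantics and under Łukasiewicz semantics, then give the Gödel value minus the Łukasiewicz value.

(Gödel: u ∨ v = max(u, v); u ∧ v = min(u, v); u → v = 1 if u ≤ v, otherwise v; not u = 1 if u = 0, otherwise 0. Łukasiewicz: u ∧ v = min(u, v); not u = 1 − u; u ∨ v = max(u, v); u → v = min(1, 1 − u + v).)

Gödel evaluation:
  (y ∨ x) = max(0.17, 0.2) = 0.2
  ((y ∨ x) ∨ x) = max(0.2, 0.2) = 0.2
  not ((y ∨ x) ∨ x): Gödel ¬ of 0.2 = 0 (operand ≠ 0)
  not not ((y ∨ x) ∨ x): Gödel ¬ of 0 = 1 (operand is 0)
  not not not ((y ∨ x) ∨ x): Gödel ¬ of 1 = 0 (operand ≠ 0)
  not y: Gödel ¬ of 0.17 = 0 (operand ≠ 0)
  not y: Gödel ¬ of 0.17 = 0 (operand ≠ 0)
  (not y ∧ x) = min(0, 0.2) = 0
  (not y ∧ (not y ∧ x)) = min(0, 0) = 0
  (not not not ((y ∨ x) ∨ x) → (not y ∧ (not y ∧ x))): 0 ≤ 0, so result = 1
  Gödel value = 1
Łukasiewicz evaluation:
  (y ∨ x) = max(0.17, 0.2) = 0.2
  ((y ∨ x) ∨ x) = max(0.2, 0.2) = 0.2
  not ((y ∨ x) ∨ x): Łukasiewicz ¬ gives 1 − 0.2 = 0.8
  not not ((y ∨ x) ∨ x): Łukasiewicz ¬ gives 1 − 0.8 = 0.2
  not not not ((y ∨ x) ∨ x): Łukasiewicz ¬ gives 1 − 0.2 = 0.8
  not y: Łukasiewicz ¬ gives 1 − 0.17 = 0.83
  not y: Łukasiewicz ¬ gives 1 − 0.17 = 0.83
  (not y ∧ x) = min(0.83, 0.2) = 0.2
  (not y ∧ (not y ∧ x)) = min(0.83, 0.2) = 0.2
  (not not not ((y ∨ x) ∨ x) → (not y ∧ (not y ∧ x))): min(1, 1 − 0.8 + 0.2) = 0.4
  Łukasiewicz value = 0.4
Difference: 1 − 0.4 = 0.60

0.60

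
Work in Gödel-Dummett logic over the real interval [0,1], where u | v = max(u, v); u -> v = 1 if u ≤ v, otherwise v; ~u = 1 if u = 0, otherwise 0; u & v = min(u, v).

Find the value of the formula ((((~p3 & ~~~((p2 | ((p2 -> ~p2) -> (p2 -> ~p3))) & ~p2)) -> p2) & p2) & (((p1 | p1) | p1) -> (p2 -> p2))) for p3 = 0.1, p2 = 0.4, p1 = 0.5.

0.40

~p3: Gödel ¬ of 0.1 = 0 (operand ≠ 0)
~p2: Gödel ¬ of 0.4 = 0 (operand ≠ 0)
(p2 -> ~p2): 0.4 > 0, so result = 0
~p3: Gödel ¬ of 0.1 = 0 (operand ≠ 0)
(p2 -> ~p3): 0.4 > 0, so result = 0
((p2 -> ~p2) -> (p2 -> ~p3)): 0 ≤ 0, so result = 1
(p2 | ((p2 -> ~p2) -> (p2 -> ~p3))) = max(0.4, 1) = 1
~p2: Gödel ¬ of 0.4 = 0 (operand ≠ 0)
((p2 | ((p2 -> ~p2) -> (p2 -> ~p3))) & ~p2) = min(1, 0) = 0
~((p2 | ((p2 -> ~p2) -> (p2 -> ~p3))) & ~p2): Gödel ¬ of 0 = 1 (operand is 0)
~~((p2 | ((p2 -> ~p2) -> (p2 -> ~p3))) & ~p2): Gödel ¬ of 1 = 0 (operand ≠ 0)
~~~((p2 | ((p2 -> ~p2) -> (p2 -> ~p3))) & ~p2): Gödel ¬ of 0 = 1 (operand is 0)
(~p3 & ~~~((p2 | ((p2 -> ~p2) -> (p2 -> ~p3))) & ~p2)) = min(0, 1) = 0
((~p3 & ~~~((p2 | ((p2 -> ~p2) -> (p2 -> ~p3))) & ~p2)) -> p2): 0 ≤ 0.4, so result = 1
(((~p3 & ~~~((p2 | ((p2 -> ~p2) -> (p2 -> ~p3))) & ~p2)) -> p2) & p2) = min(1, 0.4) = 0.4
(p1 | p1) = max(0.5, 0.5) = 0.5
((p1 | p1) | p1) = max(0.5, 0.5) = 0.5
(p2 -> p2): 0.4 ≤ 0.4, so result = 1
(((p1 | p1) | p1) -> (p2 -> p2)): 0.5 ≤ 1, so result = 1
((((~p3 & ~~~((p2 | ((p2 -> ~p2) -> (p2 -> ~p3))) & ~p2)) -> p2) & p2) & (((p1 | p1) | p1) -> (p2 -> p2))) = min(0.4, 1) = 0.4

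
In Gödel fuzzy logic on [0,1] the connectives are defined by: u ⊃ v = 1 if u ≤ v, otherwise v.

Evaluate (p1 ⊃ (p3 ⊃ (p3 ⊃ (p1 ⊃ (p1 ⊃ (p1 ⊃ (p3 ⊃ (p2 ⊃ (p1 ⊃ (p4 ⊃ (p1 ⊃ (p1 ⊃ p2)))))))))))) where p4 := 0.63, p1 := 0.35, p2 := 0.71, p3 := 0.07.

(p1 ⊃ p2): 0.35 ≤ 0.71, so result = 1
(p1 ⊃ (p1 ⊃ p2)): 0.35 ≤ 1, so result = 1
(p4 ⊃ (p1 ⊃ (p1 ⊃ p2))): 0.63 ≤ 1, so result = 1
(p1 ⊃ (p4 ⊃ (p1 ⊃ (p1 ⊃ p2)))): 0.35 ≤ 1, so result = 1
(p2 ⊃ (p1 ⊃ (p4 ⊃ (p1 ⊃ (p1 ⊃ p2))))): 0.71 ≤ 1, so result = 1
(p3 ⊃ (p2 ⊃ (p1 ⊃ (p4 ⊃ (p1 ⊃ (p1 ⊃ p2)))))): 0.07 ≤ 1, so result = 1
(p1 ⊃ (p3 ⊃ (p2 ⊃ (p1 ⊃ (p4 ⊃ (p1 ⊃ (p1 ⊃ p2))))))): 0.35 ≤ 1, so result = 1
(p1 ⊃ (p1 ⊃ (p3 ⊃ (p2 ⊃ (p1 ⊃ (p4 ⊃ (p1 ⊃ (p1 ⊃ p2)))))))): 0.35 ≤ 1, so result = 1
(p1 ⊃ (p1 ⊃ (p1 ⊃ (p3 ⊃ (p2 ⊃ (p1 ⊃ (p4 ⊃ (p1 ⊃ (p1 ⊃ p2))))))))): 0.35 ≤ 1, so result = 1
(p3 ⊃ (p1 ⊃ (p1 ⊃ (p1 ⊃ (p3 ⊃ (p2 ⊃ (p1 ⊃ (p4 ⊃ (p1 ⊃ (p1 ⊃ p2)))))))))): 0.07 ≤ 1, so result = 1
(p3 ⊃ (p3 ⊃ (p1 ⊃ (p1 ⊃ (p1 ⊃ (p3 ⊃ (p2 ⊃ (p1 ⊃ (p4 ⊃ (p1 ⊃ (p1 ⊃ p2))))))))))): 0.07 ≤ 1, so result = 1
(p1 ⊃ (p3 ⊃ (p3 ⊃ (p1 ⊃ (p1 ⊃ (p1 ⊃ (p3 ⊃ (p2 ⊃ (p1 ⊃ (p4 ⊃ (p1 ⊃ (p1 ⊃ p2)))))))))))): 0.35 ≤ 1, so result = 1

1.00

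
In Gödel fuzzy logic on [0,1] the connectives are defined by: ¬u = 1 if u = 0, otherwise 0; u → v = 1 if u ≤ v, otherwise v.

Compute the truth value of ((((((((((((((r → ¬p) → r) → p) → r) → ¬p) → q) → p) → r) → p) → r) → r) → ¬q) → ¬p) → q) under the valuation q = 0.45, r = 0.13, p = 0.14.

0.45

¬p: Gödel ¬ of 0.14 = 0 (operand ≠ 0)
(r → ¬p): 0.13 > 0, so result = 0
((r → ¬p) → r): 0 ≤ 0.13, so result = 1
(((r → ¬p) → r) → p): 1 > 0.14, so result = 0.14
((((r → ¬p) → r) → p) → r): 0.14 > 0.13, so result = 0.13
¬p: Gödel ¬ of 0.14 = 0 (operand ≠ 0)
(((((r → ¬p) → r) → p) → r) → ¬p): 0.13 > 0, so result = 0
((((((r → ¬p) → r) → p) → r) → ¬p) → q): 0 ≤ 0.45, so result = 1
(((((((r → ¬p) → r) → p) → r) → ¬p) → q) → p): 1 > 0.14, so result = 0.14
((((((((r → ¬p) → r) → p) → r) → ¬p) → q) → p) → r): 0.14 > 0.13, so result = 0.13
(((((((((r → ¬p) → r) → p) → r) → ¬p) → q) → p) → r) → p): 0.13 ≤ 0.14, so result = 1
((((((((((r → ¬p) → r) → p) → r) → ¬p) → q) → p) → r) → p) → r): 1 > 0.13, so result = 0.13
(((((((((((r → ¬p) → r) → p) → r) → ¬p) → q) → p) → r) → p) → r) → r): 0.13 ≤ 0.13, so result = 1
¬q: Gödel ¬ of 0.45 = 0 (operand ≠ 0)
((((((((((((r → ¬p) → r) → p) → r) → ¬p) → q) → p) → r) → p) → r) → r) → ¬q): 1 > 0, so result = 0
¬p: Gödel ¬ of 0.14 = 0 (operand ≠ 0)
(((((((((((((r → ¬p) → r) → p) → r) → ¬p) → q) → p) → r) → p) → r) → r) → ¬q) → ¬p): 0 ≤ 0, so result = 1
((((((((((((((r → ¬p) → r) → p) → r) → ¬p) → q) → p) → r) → p) → r) → r) → ¬q) → ¬p) → q): 1 > 0.45, so result = 0.45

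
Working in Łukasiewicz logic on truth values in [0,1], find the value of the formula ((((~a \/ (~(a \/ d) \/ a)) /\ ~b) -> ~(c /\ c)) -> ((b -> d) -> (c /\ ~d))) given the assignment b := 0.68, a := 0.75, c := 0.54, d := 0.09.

1.00

~a: Łukasiewicz ¬ gives 1 − 0.75 = 0.25
(a \/ d) = max(0.75, 0.09) = 0.75
~(a \/ d): Łukasiewicz ¬ gives 1 − 0.75 = 0.25
(~(a \/ d) \/ a) = max(0.25, 0.75) = 0.75
(~a \/ (~(a \/ d) \/ a)) = max(0.25, 0.75) = 0.75
~b: Łukasiewicz ¬ gives 1 − 0.68 = 0.32
((~a \/ (~(a \/ d) \/ a)) /\ ~b) = min(0.75, 0.32) = 0.32
(c /\ c) = min(0.54, 0.54) = 0.54
~(c /\ c): Łukasiewicz ¬ gives 1 − 0.54 = 0.46
(((~a \/ (~(a \/ d) \/ a)) /\ ~b) -> ~(c /\ c)): min(1, 1 − 0.32 + 0.46) = 1
(b -> d): min(1, 1 − 0.68 + 0.09) = 0.41
~d: Łukasiewicz ¬ gives 1 − 0.09 = 0.91
(c /\ ~d) = min(0.54, 0.91) = 0.54
((b -> d) -> (c /\ ~d)): min(1, 1 − 0.41 + 0.54) = 1
((((~a \/ (~(a \/ d) \/ a)) /\ ~b) -> ~(c /\ c)) -> ((b -> d) -> (c /\ ~d))): min(1, 1 − 1 + 1) = 1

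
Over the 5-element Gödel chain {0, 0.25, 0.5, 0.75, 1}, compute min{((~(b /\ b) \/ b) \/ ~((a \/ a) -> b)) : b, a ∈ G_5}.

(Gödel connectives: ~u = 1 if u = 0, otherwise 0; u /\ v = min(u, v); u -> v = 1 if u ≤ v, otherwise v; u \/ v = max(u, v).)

0.25

The minimum is attained at b = 0.25, a = 0:
  (b /\ b) = min(0.25, 0.25) = 0.25
  ~(b /\ b): Gödel ¬ of 0.25 = 0 (operand ≠ 0)
  (~(b /\ b) \/ b) = max(0, 0.25) = 0.25
  (a \/ a) = max(0, 0) = 0
  ((a \/ a) -> b): 0 ≤ 0.25, so result = 1
  ~((a \/ a) -> b): Gödel ¬ of 1 = 0 (operand ≠ 0)
  ((~(b /\ b) \/ b) \/ ~((a \/ a) -> b)) = max(0.25, 0) = 0.25
Checking all 25 assignments confirms none give a value below 0.25.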